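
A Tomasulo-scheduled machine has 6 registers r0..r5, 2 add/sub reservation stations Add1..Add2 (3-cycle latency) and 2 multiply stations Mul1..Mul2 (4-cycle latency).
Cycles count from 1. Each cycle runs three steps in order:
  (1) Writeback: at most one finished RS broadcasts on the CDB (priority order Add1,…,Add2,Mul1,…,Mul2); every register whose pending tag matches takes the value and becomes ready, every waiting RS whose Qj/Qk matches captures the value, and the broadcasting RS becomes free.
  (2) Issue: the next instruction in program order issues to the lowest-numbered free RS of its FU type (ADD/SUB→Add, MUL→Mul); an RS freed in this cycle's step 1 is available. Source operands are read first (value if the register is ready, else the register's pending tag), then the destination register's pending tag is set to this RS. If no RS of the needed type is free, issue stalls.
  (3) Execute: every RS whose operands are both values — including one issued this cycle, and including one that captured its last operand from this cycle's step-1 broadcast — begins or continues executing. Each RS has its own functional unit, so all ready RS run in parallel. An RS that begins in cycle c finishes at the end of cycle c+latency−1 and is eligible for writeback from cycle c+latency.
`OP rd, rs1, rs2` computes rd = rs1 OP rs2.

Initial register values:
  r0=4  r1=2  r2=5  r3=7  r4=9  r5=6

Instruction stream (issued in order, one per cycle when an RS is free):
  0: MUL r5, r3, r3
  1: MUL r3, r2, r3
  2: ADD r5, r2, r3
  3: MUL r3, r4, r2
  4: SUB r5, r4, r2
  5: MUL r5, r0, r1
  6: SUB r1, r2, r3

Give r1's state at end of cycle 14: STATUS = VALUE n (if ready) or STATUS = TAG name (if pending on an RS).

STATUS = VALUE -40

c1: issue MUL r5<-Mul1 | r0:4,r1:2,r2:5,r3:7,r4:9,r5:Mul1
c2: issue MUL r3<-Mul2 | r0:4,r1:2,r2:5,r3:Mul2,r4:9,r5:Mul1
c3: issue ADD r5<-Add1 | r0:4,r1:2,r2:5,r3:Mul2,r4:9,r5:Add1
c4: stall | r0:4,r1:2,r2:5,r3:Mul2,r4:9,r5:Add1
c5: CDB Mul1=49; issue MUL r3<-Mul1 | r0:4,r1:2,r2:5,r3:Mul1,r4:9,r5:Add1
c6: CDB Mul2=35; issue SUB r5<-Add2 | r0:4,r1:2,r2:5,r3:Mul1,r4:9,r5:Add2
c7: issue MUL r5<-Mul2 | r0:4,r1:2,r2:5,r3:Mul1,r4:9,r5:Mul2
c8: stall | r0:4,r1:2,r2:5,r3:Mul1,r4:9,r5:Mul2
c9: CDB Add1=40; issue SUB r1<-Add1 | r0:4,r1:Add1,r2:5,r3:Mul1,r4:9,r5:Mul2
c10: CDB Add2=4 | r0:4,r1:Add1,r2:5,r3:Mul1,r4:9,r5:Mul2
c11: CDB Mul1=45 | r0:4,r1:Add1,r2:5,r3:45,r4:9,r5:Mul2
c12: CDB Mul2=8 | r0:4,r1:Add1,r2:5,r3:45,r4:9,r5:8
c13: - | r0:4,r1:Add1,r2:5,r3:45,r4:9,r5:8
c14: CDB Add1=-40 | r0:4,r1:-40,r2:5,r3:45,r4:9,r5:8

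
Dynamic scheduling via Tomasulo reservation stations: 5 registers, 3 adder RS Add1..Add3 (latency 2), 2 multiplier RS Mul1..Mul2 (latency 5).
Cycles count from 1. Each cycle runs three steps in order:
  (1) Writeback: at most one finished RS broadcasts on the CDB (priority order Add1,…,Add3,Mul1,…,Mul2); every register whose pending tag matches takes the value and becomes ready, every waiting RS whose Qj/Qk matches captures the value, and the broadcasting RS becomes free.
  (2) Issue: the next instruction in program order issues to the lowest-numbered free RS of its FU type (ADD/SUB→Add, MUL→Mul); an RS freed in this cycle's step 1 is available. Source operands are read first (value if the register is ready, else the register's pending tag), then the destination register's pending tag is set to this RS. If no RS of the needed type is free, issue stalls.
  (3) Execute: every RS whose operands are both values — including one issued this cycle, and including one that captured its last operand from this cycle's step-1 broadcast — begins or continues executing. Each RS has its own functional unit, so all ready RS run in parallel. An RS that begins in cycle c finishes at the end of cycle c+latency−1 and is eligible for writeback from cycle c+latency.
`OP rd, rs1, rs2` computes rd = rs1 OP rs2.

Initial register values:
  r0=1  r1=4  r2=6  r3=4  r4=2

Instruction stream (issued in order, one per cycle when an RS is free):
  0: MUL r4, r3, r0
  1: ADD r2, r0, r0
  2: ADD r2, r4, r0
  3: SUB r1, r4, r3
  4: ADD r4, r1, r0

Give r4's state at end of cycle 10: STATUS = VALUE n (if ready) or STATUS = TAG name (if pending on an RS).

STATUS = VALUE 1

c1: issue MUL r4<-Mul1 | r0:1,r1:4,r2:6,r3:4,r4:Mul1
c2: issue ADD r2<-Add1 | r0:1,r1:4,r2:Add1,r3:4,r4:Mul1
c3: issue ADD r2<-Add2 | r0:1,r1:4,r2:Add2,r3:4,r4:Mul1
c4: CDB Add1=2; issue SUB r1<-Add1 | r0:1,r1:Add1,r2:Add2,r3:4,r4:Mul1
c5: issue ADD r4<-Add3 | r0:1,r1:Add1,r2:Add2,r3:4,r4:Add3
c6: CDB Mul1=4 | r0:1,r1:Add1,r2:Add2,r3:4,r4:Add3
c7: - | r0:1,r1:Add1,r2:Add2,r3:4,r4:Add3
c8: CDB Add1=0 | r0:1,r1:0,r2:Add2,r3:4,r4:Add3
c9: CDB Add2=5 | r0:1,r1:0,r2:5,r3:4,r4:Add3
c10: CDB Add3=1 | r0:1,r1:0,r2:5,r3:4,r4:1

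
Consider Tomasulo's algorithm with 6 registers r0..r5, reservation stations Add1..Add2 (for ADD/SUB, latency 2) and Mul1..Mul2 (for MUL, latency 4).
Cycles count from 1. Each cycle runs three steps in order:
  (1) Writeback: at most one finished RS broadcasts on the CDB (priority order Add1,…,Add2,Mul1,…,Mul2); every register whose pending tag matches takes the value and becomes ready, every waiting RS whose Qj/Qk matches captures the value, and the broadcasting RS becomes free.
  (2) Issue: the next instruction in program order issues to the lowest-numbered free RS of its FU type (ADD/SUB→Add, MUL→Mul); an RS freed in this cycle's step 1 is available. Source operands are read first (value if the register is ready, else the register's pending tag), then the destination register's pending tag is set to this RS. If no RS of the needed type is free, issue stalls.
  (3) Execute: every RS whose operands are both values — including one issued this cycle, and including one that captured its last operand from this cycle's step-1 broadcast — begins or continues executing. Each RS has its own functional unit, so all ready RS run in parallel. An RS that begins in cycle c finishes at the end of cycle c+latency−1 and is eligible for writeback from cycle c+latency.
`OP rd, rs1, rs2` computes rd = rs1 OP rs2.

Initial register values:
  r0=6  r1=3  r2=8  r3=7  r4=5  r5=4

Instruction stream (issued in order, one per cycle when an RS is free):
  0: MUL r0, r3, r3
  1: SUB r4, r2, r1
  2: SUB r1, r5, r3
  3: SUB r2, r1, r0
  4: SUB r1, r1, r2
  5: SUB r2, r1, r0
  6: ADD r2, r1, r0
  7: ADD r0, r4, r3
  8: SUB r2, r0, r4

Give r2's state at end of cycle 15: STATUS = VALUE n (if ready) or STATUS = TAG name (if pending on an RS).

STATUS = TAG Add2

  c1: issue MUL r0<-Mul1  regs: r0:Mul1,r1:3,r2:8,r3:7,r4:5,r5:4
  c2: issue SUB r4<-Add1  regs: r0:Mul1,r1:3,r2:8,r3:7,r4:Add1,r5:4
  c3: issue SUB r1<-Add2  regs: r0:Mul1,r1:Add2,r2:8,r3:7,r4:Add1,r5:4
  c4: CDB Add1=5; issue SUB r2<-Add1  regs: r0:Mul1,r1:Add2,r2:Add1,r3:7,r4:5,r5:4
  c5: CDB Add2=-3; issue SUB r1<-Add2  regs: r0:Mul1,r1:Add2,r2:Add1,r3:7,r4:5,r5:4
  c6: CDB Mul1=49; stall  regs: r0:49,r1:Add2,r2:Add1,r3:7,r4:5,r5:4
  c7: stall  regs: r0:49,r1:Add2,r2:Add1,r3:7,r4:5,r5:4
  c8: CDB Add1=-52; issue SUB r2<-Add1  regs: r0:49,r1:Add2,r2:Add1,r3:7,r4:5,r5:4
  c9: stall  regs: r0:49,r1:Add2,r2:Add1,r3:7,r4:5,r5:4
  c10: CDB Add2=49; issue ADD r2<-Add2  regs: r0:49,r1:49,r2:Add2,r3:7,r4:5,r5:4
  c11: stall  regs: r0:49,r1:49,r2:Add2,r3:7,r4:5,r5:4
  c12: CDB Add1=0; issue ADD r0<-Add1  regs: r0:Add1,r1:49,r2:Add2,r3:7,r4:5,r5:4
  c13: CDB Add2=98; issue SUB r2<-Add2  regs: r0:Add1,r1:49,r2:Add2,r3:7,r4:5,r5:4
  c14: CDB Add1=12  regs: r0:12,r1:49,r2:Add2,r3:7,r4:5,r5:4
  c15: -  regs: r0:12,r1:49,r2:Add2,r3:7,r4:5,r5:4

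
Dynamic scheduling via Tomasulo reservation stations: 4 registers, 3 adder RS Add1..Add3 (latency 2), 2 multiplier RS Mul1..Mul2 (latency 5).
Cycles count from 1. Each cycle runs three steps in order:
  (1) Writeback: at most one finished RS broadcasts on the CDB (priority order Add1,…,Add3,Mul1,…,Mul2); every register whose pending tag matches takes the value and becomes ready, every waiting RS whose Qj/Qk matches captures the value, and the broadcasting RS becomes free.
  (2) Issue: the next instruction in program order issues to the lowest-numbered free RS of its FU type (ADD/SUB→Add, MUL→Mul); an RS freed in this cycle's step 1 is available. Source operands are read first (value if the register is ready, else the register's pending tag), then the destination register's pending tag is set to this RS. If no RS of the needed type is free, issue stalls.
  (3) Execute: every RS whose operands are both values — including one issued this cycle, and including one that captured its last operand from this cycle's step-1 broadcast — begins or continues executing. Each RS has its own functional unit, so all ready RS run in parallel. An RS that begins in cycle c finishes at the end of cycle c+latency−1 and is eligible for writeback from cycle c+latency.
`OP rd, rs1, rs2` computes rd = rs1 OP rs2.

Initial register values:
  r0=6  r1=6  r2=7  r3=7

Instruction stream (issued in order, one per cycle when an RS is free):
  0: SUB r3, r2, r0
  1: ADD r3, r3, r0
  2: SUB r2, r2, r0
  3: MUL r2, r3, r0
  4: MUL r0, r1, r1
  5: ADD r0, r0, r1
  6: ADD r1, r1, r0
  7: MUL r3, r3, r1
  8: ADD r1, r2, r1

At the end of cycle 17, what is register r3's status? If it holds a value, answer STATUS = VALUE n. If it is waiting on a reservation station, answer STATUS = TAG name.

c1: issue SUB r3<-Add1 | r0:6,r1:6,r2:7,r3:Add1
c2: issue ADD r3<-Add2 | r0:6,r1:6,r2:7,r3:Add2
c3: CDB Add1=1; issue SUB r2<-Add1 | r0:6,r1:6,r2:Add1,r3:Add2
c4: issue MUL r2<-Mul1 | r0:6,r1:6,r2:Mul1,r3:Add2
c5: CDB Add1=1; issue MUL r0<-Mul2 | r0:Mul2,r1:6,r2:Mul1,r3:Add2
c6: CDB Add2=7; issue ADD r0<-Add1 | r0:Add1,r1:6,r2:Mul1,r3:7
c7: issue ADD r1<-Add2 | r0:Add1,r1:Add2,r2:Mul1,r3:7
c8: stall | r0:Add1,r1:Add2,r2:Mul1,r3:7
c9: stall | r0:Add1,r1:Add2,r2:Mul1,r3:7
c10: CDB Mul2=36; issue MUL r3<-Mul2 | r0:Add1,r1:Add2,r2:Mul1,r3:Mul2
c11: CDB Mul1=42; issue ADD r1<-Add3 | r0:Add1,r1:Add3,r2:42,r3:Mul2
c12: CDB Add1=42 | r0:42,r1:Add3,r2:42,r3:Mul2
c13: - | r0:42,r1:Add3,r2:42,r3:Mul2
c14: CDB Add2=48 | r0:42,r1:Add3,r2:42,r3:Mul2
c15: - | r0:42,r1:Add3,r2:42,r3:Mul2
c16: CDB Add3=90 | r0:42,r1:90,r2:42,r3:Mul2
c17: - | r0:42,r1:90,r2:42,r3:Mul2

STATUS = TAG Mul2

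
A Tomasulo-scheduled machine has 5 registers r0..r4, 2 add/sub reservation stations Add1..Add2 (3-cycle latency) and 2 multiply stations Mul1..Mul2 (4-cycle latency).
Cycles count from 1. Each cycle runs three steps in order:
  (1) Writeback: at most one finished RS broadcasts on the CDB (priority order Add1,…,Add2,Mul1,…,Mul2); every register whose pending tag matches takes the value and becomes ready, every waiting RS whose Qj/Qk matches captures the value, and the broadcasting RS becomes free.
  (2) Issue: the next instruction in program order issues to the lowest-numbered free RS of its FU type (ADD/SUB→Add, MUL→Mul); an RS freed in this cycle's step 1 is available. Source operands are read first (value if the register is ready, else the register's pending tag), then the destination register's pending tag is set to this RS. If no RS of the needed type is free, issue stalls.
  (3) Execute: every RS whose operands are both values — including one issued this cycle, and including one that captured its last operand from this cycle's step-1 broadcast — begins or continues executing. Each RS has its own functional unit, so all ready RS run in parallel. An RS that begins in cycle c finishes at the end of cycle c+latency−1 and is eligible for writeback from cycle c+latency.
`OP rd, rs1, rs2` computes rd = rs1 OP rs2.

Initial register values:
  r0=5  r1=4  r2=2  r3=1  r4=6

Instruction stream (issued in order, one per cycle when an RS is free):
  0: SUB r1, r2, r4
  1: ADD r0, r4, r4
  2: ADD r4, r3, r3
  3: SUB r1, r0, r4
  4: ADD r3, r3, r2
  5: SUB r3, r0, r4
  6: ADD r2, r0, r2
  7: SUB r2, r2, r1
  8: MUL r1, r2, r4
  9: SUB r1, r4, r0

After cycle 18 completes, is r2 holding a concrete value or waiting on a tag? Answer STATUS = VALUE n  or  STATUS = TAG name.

c1: issue SUB r1<-Add1 | r0:5,r1:Add1,r2:2,r3:1,r4:6
c2: issue ADD r0<-Add2 | r0:Add2,r1:Add1,r2:2,r3:1,r4:6
c3: stall | r0:Add2,r1:Add1,r2:2,r3:1,r4:6
c4: CDB Add1=-4; issue ADD r4<-Add1 | r0:Add2,r1:-4,r2:2,r3:1,r4:Add1
c5: CDB Add2=12; issue SUB r1<-Add2 | r0:12,r1:Add2,r2:2,r3:1,r4:Add1
c6: stall | r0:12,r1:Add2,r2:2,r3:1,r4:Add1
c7: CDB Add1=2; issue ADD r3<-Add1 | r0:12,r1:Add2,r2:2,r3:Add1,r4:2
c8: stall | r0:12,r1:Add2,r2:2,r3:Add1,r4:2
c9: stall | r0:12,r1:Add2,r2:2,r3:Add1,r4:2
c10: CDB Add1=3; issue SUB r3<-Add1 | r0:12,r1:Add2,r2:2,r3:Add1,r4:2
c11: CDB Add2=10; issue ADD r2<-Add2 | r0:12,r1:10,r2:Add2,r3:Add1,r4:2
c12: stall | r0:12,r1:10,r2:Add2,r3:Add1,r4:2
c13: CDB Add1=10; issue SUB r2<-Add1 | r0:12,r1:10,r2:Add1,r3:10,r4:2
c14: CDB Add2=14; issue MUL r1<-Mul1 | r0:12,r1:Mul1,r2:Add1,r3:10,r4:2
c15: issue SUB r1<-Add2 | r0:12,r1:Add2,r2:Add1,r3:10,r4:2
c16: - | r0:12,r1:Add2,r2:Add1,r3:10,r4:2
c17: CDB Add1=4 | r0:12,r1:Add2,r2:4,r3:10,r4:2
c18: CDB Add2=-10 | r0:12,r1:-10,r2:4,r3:10,r4:2

STATUS = VALUE 4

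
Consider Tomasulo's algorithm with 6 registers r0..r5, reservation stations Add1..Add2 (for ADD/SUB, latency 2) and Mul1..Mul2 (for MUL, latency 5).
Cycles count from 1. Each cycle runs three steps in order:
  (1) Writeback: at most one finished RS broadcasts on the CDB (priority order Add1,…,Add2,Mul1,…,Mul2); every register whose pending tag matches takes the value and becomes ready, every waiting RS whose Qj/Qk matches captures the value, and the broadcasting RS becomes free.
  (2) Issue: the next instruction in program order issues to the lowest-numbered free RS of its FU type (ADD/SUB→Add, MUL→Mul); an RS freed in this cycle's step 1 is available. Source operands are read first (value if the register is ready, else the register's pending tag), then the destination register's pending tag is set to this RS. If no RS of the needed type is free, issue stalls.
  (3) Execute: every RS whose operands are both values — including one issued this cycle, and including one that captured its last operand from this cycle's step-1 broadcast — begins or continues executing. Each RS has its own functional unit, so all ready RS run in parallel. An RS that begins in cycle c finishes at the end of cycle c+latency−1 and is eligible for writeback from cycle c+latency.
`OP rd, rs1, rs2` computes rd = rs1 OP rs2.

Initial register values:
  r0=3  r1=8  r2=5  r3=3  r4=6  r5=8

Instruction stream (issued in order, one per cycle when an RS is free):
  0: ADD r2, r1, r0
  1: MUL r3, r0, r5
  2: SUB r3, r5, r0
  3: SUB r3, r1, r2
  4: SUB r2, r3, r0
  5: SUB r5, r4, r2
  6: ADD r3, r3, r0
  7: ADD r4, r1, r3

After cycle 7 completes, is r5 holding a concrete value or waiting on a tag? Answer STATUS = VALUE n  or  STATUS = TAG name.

  c1: issue ADD r2<-Add1  regs: r0:3,r1:8,r2:Add1,r3:3,r4:6,r5:8
  c2: issue MUL r3<-Mul1  regs: r0:3,r1:8,r2:Add1,r3:Mul1,r4:6,r5:8
  c3: CDB Add1=11; issue SUB r3<-Add1  regs: r0:3,r1:8,r2:11,r3:Add1,r4:6,r5:8
  c4: issue SUB r3<-Add2  regs: r0:3,r1:8,r2:11,r3:Add2,r4:6,r5:8
  c5: CDB Add1=5; issue SUB r2<-Add1  regs: r0:3,r1:8,r2:Add1,r3:Add2,r4:6,r5:8
  c6: CDB Add2=-3; issue SUB r5<-Add2  regs: r0:3,r1:8,r2:Add1,r3:-3,r4:6,r5:Add2
  c7: CDB Mul1=24; stall  regs: r0:3,r1:8,r2:Add1,r3:-3,r4:6,r5:Add2

STATUS = TAG Add2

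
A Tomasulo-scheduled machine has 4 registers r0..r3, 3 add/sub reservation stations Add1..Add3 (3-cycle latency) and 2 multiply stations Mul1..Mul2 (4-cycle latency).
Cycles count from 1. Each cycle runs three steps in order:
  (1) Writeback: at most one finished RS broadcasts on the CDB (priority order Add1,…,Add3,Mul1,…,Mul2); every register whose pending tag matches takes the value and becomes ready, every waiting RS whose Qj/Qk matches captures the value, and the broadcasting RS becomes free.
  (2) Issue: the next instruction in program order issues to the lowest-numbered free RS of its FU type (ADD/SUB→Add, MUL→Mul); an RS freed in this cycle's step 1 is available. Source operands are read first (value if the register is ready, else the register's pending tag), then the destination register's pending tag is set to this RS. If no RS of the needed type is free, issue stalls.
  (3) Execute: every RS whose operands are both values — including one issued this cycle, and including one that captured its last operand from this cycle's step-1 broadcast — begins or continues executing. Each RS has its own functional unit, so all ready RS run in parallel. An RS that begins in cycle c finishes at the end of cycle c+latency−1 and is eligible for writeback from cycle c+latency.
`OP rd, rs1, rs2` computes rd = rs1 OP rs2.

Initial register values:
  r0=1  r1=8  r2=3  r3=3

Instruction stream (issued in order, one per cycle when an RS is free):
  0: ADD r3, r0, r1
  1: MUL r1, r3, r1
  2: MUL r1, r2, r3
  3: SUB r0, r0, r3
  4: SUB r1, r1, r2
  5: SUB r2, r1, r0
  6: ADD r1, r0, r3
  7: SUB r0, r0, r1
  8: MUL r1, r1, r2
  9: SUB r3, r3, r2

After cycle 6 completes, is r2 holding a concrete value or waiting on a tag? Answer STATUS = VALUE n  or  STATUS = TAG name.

STATUS = TAG Add3

cycle 1: issue ADD r3<-Add1 // r0:1,r1:8,r2:3,r3:Add1
cycle 2: issue MUL r1<-Mul1 // r0:1,r1:Mul1,r2:3,r3:Add1
cycle 3: issue MUL r1<-Mul2 // r0:1,r1:Mul2,r2:3,r3:Add1
cycle 4: CDB Add1=9; issue SUB r0<-Add1 // r0:Add1,r1:Mul2,r2:3,r3:9
cycle 5: issue SUB r1<-Add2 // r0:Add1,r1:Add2,r2:3,r3:9
cycle 6: issue SUB r2<-Add3 // r0:Add1,r1:Add2,r2:Add3,r3:9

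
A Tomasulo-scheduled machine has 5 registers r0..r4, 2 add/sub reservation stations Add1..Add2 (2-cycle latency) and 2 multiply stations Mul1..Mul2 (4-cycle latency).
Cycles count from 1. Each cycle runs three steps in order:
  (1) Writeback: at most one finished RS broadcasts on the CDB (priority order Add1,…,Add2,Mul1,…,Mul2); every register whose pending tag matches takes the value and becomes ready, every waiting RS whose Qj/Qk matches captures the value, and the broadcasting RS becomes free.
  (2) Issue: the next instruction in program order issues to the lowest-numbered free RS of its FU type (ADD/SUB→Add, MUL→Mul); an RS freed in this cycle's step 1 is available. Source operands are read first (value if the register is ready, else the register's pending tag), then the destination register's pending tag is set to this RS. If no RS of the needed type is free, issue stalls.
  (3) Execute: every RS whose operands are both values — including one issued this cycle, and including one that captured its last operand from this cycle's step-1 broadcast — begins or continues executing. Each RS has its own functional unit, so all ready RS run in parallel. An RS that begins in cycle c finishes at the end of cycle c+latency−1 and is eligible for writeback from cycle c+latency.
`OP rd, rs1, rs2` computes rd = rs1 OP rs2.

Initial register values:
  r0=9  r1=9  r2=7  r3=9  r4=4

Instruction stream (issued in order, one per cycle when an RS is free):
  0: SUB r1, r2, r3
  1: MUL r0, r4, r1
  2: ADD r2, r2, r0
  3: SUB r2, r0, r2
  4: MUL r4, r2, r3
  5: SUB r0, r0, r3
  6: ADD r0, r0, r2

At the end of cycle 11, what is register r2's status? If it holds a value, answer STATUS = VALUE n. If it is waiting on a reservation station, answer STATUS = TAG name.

STATUS = TAG Add2

c1: issue SUB r1<-Add1 | r0:9,r1:Add1,r2:7,r3:9,r4:4
c2: issue MUL r0<-Mul1 | r0:Mul1,r1:Add1,r2:7,r3:9,r4:4
c3: CDB Add1=-2; issue ADD r2<-Add1 | r0:Mul1,r1:-2,r2:Add1,r3:9,r4:4
c4: issue SUB r2<-Add2 | r0:Mul1,r1:-2,r2:Add2,r3:9,r4:4
c5: issue MUL r4<-Mul2 | r0:Mul1,r1:-2,r2:Add2,r3:9,r4:Mul2
c6: stall | r0:Mul1,r1:-2,r2:Add2,r3:9,r4:Mul2
c7: CDB Mul1=-8; stall | r0:-8,r1:-2,r2:Add2,r3:9,r4:Mul2
c8: stall | r0:-8,r1:-2,r2:Add2,r3:9,r4:Mul2
c9: CDB Add1=-1; issue SUB r0<-Add1 | r0:Add1,r1:-2,r2:Add2,r3:9,r4:Mul2
c10: stall | r0:Add1,r1:-2,r2:Add2,r3:9,r4:Mul2
c11: CDB Add1=-17; issue ADD r0<-Add1 | r0:Add1,r1:-2,r2:Add2,r3:9,r4:Mul2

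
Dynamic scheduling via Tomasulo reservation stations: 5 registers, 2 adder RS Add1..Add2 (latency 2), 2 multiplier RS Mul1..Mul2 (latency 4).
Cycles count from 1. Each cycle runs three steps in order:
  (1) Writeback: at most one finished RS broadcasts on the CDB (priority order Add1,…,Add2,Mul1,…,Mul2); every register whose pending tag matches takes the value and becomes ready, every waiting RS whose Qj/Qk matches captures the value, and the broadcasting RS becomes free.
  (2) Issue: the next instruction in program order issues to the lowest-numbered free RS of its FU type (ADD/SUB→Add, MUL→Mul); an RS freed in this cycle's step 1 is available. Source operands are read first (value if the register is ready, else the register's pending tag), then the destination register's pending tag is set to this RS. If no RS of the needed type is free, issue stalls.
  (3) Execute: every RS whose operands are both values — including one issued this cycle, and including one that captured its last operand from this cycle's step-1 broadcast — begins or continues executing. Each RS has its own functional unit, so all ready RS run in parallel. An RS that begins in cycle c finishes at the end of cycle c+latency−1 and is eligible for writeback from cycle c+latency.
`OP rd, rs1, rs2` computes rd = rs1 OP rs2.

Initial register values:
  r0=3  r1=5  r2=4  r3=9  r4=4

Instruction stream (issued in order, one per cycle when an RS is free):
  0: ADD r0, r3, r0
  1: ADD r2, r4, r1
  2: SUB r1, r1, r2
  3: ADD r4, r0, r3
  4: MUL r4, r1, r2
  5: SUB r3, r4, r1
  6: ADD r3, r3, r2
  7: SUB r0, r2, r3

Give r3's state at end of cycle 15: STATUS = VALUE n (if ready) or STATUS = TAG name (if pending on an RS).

cycle 1: issue ADD r0<-Add1 // r0:Add1,r1:5,r2:4,r3:9,r4:4
cycle 2: issue ADD r2<-Add2 // r0:Add1,r1:5,r2:Add2,r3:9,r4:4
cycle 3: CDB Add1=12; issue SUB r1<-Add1 // r0:12,r1:Add1,r2:Add2,r3:9,r4:4
cycle 4: CDB Add2=9; issue ADD r4<-Add2 // r0:12,r1:Add1,r2:9,r3:9,r4:Add2
cycle 5: issue MUL r4<-Mul1 // r0:12,r1:Add1,r2:9,r3:9,r4:Mul1
cycle 6: CDB Add1=-4; issue SUB r3<-Add1 // r0:12,r1:-4,r2:9,r3:Add1,r4:Mul1
cycle 7: CDB Add2=21; issue ADD r3<-Add2 // r0:12,r1:-4,r2:9,r3:Add2,r4:Mul1
cycle 8: stall // r0:12,r1:-4,r2:9,r3:Add2,r4:Mul1
cycle 9: stall // r0:12,r1:-4,r2:9,r3:Add2,r4:Mul1
cycle 10: CDB Mul1=-36; stall // r0:12,r1:-4,r2:9,r3:Add2,r4:-36
cycle 11: stall // r0:12,r1:-4,r2:9,r3:Add2,r4:-36
cycle 12: CDB Add1=-32; issue SUB r0<-Add1 // r0:Add1,r1:-4,r2:9,r3:Add2,r4:-36
cycle 13: - // r0:Add1,r1:-4,r2:9,r3:Add2,r4:-36
cycle 14: CDB Add2=-23 // r0:Add1,r1:-4,r2:9,r3:-23,r4:-36
cycle 15: - // r0:Add1,r1:-4,r2:9,r3:-23,r4:-36

STATUS = VALUE -23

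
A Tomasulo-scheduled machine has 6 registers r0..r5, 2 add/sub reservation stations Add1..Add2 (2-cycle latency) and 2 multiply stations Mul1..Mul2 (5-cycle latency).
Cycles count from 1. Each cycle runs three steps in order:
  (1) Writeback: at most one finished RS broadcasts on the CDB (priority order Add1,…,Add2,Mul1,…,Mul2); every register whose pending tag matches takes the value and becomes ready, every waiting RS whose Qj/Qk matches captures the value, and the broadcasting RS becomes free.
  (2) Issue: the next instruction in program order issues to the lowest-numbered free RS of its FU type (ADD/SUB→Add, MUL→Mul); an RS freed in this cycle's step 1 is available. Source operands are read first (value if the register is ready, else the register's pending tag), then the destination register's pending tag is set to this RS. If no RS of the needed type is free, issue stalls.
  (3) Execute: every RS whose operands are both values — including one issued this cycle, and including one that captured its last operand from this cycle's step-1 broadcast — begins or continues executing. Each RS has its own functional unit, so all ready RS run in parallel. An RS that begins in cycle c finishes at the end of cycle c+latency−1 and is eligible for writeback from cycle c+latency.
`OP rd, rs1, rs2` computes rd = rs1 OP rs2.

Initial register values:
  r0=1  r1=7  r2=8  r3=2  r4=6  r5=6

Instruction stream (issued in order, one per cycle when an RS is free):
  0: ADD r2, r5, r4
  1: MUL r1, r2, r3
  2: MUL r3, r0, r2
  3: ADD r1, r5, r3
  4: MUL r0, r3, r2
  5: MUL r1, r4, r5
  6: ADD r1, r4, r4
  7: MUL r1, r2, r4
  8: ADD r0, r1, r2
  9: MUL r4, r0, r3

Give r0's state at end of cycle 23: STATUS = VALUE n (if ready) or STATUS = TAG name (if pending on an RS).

STATUS = VALUE 84

  c1: issue ADD r2<-Add1  regs: r0:1,r1:7,r2:Add1,r3:2,r4:6,r5:6
  c2: issue MUL r1<-Mul1  regs: r0:1,r1:Mul1,r2:Add1,r3:2,r4:6,r5:6
  c3: CDB Add1=12; issue MUL r3<-Mul2  regs: r0:1,r1:Mul1,r2:12,r3:Mul2,r4:6,r5:6
  c4: issue ADD r1<-Add1  regs: r0:1,r1:Add1,r2:12,r3:Mul2,r4:6,r5:6
  c5: stall  regs: r0:1,r1:Add1,r2:12,r3:Mul2,r4:6,r5:6
  c6: stall  regs: r0:1,r1:Add1,r2:12,r3:Mul2,r4:6,r5:6
  c7: stall  regs: r0:1,r1:Add1,r2:12,r3:Mul2,r4:6,r5:6
  c8: CDB Mul1=24; issue MUL r0<-Mul1  regs: r0:Mul1,r1:Add1,r2:12,r3:Mul2,r4:6,r5:6
  c9: CDB Mul2=12; issue MUL r1<-Mul2  regs: r0:Mul1,r1:Mul2,r2:12,r3:12,r4:6,r5:6
  c10: issue ADD r1<-Add2  regs: r0:Mul1,r1:Add2,r2:12,r3:12,r4:6,r5:6
  c11: CDB Add1=18; stall  regs: r0:Mul1,r1:Add2,r2:12,r3:12,r4:6,r5:6
  c12: CDB Add2=12; stall  regs: r0:Mul1,r1:12,r2:12,r3:12,r4:6,r5:6
  c13: stall  regs: r0:Mul1,r1:12,r2:12,r3:12,r4:6,r5:6
  c14: CDB Mul1=144; issue MUL r1<-Mul1  regs: r0:144,r1:Mul1,r2:12,r3:12,r4:6,r5:6
  c15: CDB Mul2=36; issue ADD r0<-Add1  regs: r0:Add1,r1:Mul1,r2:12,r3:12,r4:6,r5:6
  c16: issue MUL r4<-Mul2  regs: r0:Add1,r1:Mul1,r2:12,r3:12,r4:Mul2,r5:6
  c17: -  regs: r0:Add1,r1:Mul1,r2:12,r3:12,r4:Mul2,r5:6
  c18: -  regs: r0:Add1,r1:Mul1,r2:12,r3:12,r4:Mul2,r5:6
  c19: CDB Mul1=72  regs: r0:Add1,r1:72,r2:12,r3:12,r4:Mul2,r5:6
  c20: -  regs: r0:Add1,r1:72,r2:12,r3:12,r4:Mul2,r5:6
  c21: CDB Add1=84  regs: r0:84,r1:72,r2:12,r3:12,r4:Mul2,r5:6
  c22: -  regs: r0:84,r1:72,r2:12,r3:12,r4:Mul2,r5:6
  c23: -  regs: r0:84,r1:72,r2:12,r3:12,r4:Mul2,r5:6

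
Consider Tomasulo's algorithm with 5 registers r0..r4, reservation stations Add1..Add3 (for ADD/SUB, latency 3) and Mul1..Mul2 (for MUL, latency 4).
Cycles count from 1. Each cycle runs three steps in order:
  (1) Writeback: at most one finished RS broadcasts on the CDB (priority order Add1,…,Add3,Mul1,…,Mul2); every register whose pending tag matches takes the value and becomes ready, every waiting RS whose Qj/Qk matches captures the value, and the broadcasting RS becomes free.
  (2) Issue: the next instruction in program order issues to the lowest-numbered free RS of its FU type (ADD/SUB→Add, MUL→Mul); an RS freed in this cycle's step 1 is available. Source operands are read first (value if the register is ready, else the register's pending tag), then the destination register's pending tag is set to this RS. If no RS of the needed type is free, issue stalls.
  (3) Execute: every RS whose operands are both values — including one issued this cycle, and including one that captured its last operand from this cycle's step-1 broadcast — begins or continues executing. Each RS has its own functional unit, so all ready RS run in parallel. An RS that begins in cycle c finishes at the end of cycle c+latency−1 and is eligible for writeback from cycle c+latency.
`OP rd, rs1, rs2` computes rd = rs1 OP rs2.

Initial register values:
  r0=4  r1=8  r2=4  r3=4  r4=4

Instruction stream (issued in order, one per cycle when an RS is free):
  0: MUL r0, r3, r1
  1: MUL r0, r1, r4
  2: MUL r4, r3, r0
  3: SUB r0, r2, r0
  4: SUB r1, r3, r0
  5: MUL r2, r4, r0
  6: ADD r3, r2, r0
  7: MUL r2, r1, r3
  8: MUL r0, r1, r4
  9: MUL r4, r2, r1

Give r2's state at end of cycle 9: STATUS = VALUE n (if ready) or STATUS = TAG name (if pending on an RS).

c1: issue MUL r0<-Mul1 | r0:Mul1,r1:8,r2:4,r3:4,r4:4
c2: issue MUL r0<-Mul2 | r0:Mul2,r1:8,r2:4,r3:4,r4:4
c3: stall | r0:Mul2,r1:8,r2:4,r3:4,r4:4
c4: stall | r0:Mul2,r1:8,r2:4,r3:4,r4:4
c5: CDB Mul1=32; issue MUL r4<-Mul1 | r0:Mul2,r1:8,r2:4,r3:4,r4:Mul1
c6: CDB Mul2=32; issue SUB r0<-Add1 | r0:Add1,r1:8,r2:4,r3:4,r4:Mul1
c7: issue SUB r1<-Add2 | r0:Add1,r1:Add2,r2:4,r3:4,r4:Mul1
c8: issue MUL r2<-Mul2 | r0:Add1,r1:Add2,r2:Mul2,r3:4,r4:Mul1
c9: CDB Add1=-28; issue ADD r3<-Add1 | r0:-28,r1:Add2,r2:Mul2,r3:Add1,r4:Mul1

STATUS = TAG Mul2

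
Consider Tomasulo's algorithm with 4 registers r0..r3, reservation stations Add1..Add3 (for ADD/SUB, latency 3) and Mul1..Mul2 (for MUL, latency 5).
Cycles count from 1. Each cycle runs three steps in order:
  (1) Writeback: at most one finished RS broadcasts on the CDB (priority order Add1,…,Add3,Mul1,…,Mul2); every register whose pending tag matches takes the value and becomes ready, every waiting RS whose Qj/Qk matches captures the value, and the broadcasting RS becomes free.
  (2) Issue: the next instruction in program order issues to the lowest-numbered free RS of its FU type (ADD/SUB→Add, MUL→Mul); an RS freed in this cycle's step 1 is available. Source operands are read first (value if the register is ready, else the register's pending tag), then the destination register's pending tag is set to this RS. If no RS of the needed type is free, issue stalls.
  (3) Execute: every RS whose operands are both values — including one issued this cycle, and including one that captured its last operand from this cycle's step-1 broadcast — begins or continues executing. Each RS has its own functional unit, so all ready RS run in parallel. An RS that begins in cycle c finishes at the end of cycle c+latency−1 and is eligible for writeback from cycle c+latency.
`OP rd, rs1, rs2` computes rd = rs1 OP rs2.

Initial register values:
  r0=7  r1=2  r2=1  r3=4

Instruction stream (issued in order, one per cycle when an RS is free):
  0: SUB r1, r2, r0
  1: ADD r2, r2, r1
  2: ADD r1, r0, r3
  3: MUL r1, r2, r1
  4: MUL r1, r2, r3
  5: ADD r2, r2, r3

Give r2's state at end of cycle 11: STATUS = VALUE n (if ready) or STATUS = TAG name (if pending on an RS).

STATUS = VALUE -1

cycle 1: issue SUB r1<-Add1 // r0:7,r1:Add1,r2:1,r3:4
cycle 2: issue ADD r2<-Add2 // r0:7,r1:Add1,r2:Add2,r3:4
cycle 3: issue ADD r1<-Add3 // r0:7,r1:Add3,r2:Add2,r3:4
cycle 4: CDB Add1=-6; issue MUL r1<-Mul1 // r0:7,r1:Mul1,r2:Add2,r3:4
cycle 5: issue MUL r1<-Mul2 // r0:7,r1:Mul2,r2:Add2,r3:4
cycle 6: CDB Add3=11; issue ADD r2<-Add1 // r0:7,r1:Mul2,r2:Add1,r3:4
cycle 7: CDB Add2=-5 // r0:7,r1:Mul2,r2:Add1,r3:4
cycle 8: - // r0:7,r1:Mul2,r2:Add1,r3:4
cycle 9: - // r0:7,r1:Mul2,r2:Add1,r3:4
cycle 10: CDB Add1=-1 // r0:7,r1:Mul2,r2:-1,r3:4
cycle 11: - // r0:7,r1:Mul2,r2:-1,r3:4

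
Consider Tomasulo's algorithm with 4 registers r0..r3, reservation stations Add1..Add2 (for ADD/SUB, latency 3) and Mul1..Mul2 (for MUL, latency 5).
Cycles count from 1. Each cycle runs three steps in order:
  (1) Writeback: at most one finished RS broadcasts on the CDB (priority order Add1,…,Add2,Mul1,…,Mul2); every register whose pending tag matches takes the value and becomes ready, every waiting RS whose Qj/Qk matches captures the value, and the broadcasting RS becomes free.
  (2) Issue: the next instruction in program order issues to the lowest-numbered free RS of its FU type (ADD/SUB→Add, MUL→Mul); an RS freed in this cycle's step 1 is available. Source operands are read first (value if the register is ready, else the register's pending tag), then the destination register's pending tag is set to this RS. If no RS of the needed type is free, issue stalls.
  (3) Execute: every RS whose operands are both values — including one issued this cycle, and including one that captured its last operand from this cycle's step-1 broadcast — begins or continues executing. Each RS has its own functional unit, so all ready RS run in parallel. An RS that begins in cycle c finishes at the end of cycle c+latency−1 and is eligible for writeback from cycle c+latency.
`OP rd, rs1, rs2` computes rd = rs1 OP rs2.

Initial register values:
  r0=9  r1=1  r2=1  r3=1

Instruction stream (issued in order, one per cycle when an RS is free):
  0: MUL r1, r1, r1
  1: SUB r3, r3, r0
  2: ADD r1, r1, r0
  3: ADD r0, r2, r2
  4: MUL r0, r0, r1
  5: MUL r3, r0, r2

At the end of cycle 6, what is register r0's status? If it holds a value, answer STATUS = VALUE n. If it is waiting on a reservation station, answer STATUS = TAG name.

c1: issue MUL r1<-Mul1 | r0:9,r1:Mul1,r2:1,r3:1
c2: issue SUB r3<-Add1 | r0:9,r1:Mul1,r2:1,r3:Add1
c3: issue ADD r1<-Add2 | r0:9,r1:Add2,r2:1,r3:Add1
c4: stall | r0:9,r1:Add2,r2:1,r3:Add1
c5: CDB Add1=-8; issue ADD r0<-Add1 | r0:Add1,r1:Add2,r2:1,r3:-8
c6: CDB Mul1=1; issue MUL r0<-Mul1 | r0:Mul1,r1:Add2,r2:1,r3:-8

STATUS = TAG Mul1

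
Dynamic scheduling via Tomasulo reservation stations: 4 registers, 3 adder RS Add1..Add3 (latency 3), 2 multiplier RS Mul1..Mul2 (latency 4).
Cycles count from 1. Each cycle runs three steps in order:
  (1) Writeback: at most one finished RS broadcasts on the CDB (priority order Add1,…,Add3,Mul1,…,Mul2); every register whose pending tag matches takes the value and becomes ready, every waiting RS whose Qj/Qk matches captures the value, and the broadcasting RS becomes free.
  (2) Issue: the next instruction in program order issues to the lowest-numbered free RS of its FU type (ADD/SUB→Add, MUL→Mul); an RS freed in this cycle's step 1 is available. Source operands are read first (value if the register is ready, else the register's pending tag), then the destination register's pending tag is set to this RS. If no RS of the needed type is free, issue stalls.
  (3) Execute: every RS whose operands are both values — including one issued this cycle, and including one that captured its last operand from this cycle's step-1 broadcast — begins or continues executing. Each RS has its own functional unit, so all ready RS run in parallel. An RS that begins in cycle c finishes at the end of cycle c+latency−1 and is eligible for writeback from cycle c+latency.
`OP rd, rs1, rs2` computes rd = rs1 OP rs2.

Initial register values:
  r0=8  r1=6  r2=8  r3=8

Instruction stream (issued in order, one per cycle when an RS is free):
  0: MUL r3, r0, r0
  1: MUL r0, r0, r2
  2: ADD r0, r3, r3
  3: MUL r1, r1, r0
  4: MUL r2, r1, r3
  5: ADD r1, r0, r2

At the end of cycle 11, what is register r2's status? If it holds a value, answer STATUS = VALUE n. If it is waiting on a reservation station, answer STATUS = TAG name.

STATUS = TAG Mul2

  c1: issue MUL r3<-Mul1  regs: r0:8,r1:6,r2:8,r3:Mul1
  c2: issue MUL r0<-Mul2  regs: r0:Mul2,r1:6,r2:8,r3:Mul1
  c3: issue ADD r0<-Add1  regs: r0:Add1,r1:6,r2:8,r3:Mul1
  c4: stall  regs: r0:Add1,r1:6,r2:8,r3:Mul1
  c5: CDB Mul1=64; issue MUL r1<-Mul1  regs: r0:Add1,r1:Mul1,r2:8,r3:64
  c6: CDB Mul2=64; issue MUL r2<-Mul2  regs: r0:Add1,r1:Mul1,r2:Mul2,r3:64
  c7: issue ADD r1<-Add2  regs: r0:Add1,r1:Add2,r2:Mul2,r3:64
  c8: CDB Add1=128  regs: r0:128,r1:Add2,r2:Mul2,r3:64
  c9: -  regs: r0:128,r1:Add2,r2:Mul2,r3:64
  c10: -  regs: r0:128,r1:Add2,r2:Mul2,r3:64
  c11: -  regs: r0:128,r1:Add2,r2:Mul2,r3:64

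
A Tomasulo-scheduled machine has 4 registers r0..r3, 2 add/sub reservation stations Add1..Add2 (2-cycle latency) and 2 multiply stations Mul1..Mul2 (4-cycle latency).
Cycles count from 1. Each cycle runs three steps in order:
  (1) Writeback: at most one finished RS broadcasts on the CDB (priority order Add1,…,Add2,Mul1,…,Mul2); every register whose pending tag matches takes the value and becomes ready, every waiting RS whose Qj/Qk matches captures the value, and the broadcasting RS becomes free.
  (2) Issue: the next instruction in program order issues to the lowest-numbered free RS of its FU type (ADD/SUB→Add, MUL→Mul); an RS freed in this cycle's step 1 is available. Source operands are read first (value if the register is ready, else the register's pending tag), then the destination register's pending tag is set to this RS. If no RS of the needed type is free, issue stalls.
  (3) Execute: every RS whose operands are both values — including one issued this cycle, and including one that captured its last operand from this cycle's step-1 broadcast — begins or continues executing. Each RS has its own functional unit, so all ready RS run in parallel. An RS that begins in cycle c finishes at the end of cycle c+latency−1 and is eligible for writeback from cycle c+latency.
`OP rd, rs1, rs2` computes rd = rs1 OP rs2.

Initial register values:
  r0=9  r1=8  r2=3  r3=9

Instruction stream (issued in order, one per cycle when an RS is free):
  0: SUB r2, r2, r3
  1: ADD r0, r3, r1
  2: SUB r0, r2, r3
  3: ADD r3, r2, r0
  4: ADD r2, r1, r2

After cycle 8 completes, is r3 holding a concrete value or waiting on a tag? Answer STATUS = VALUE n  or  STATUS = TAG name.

STATUS = VALUE -21

cycle 1: issue SUB r2<-Add1 // r0:9,r1:8,r2:Add1,r3:9
cycle 2: issue ADD r0<-Add2 // r0:Add2,r1:8,r2:Add1,r3:9
cycle 3: CDB Add1=-6; issue SUB r0<-Add1 // r0:Add1,r1:8,r2:-6,r3:9
cycle 4: CDB Add2=17; issue ADD r3<-Add2 // r0:Add1,r1:8,r2:-6,r3:Add2
cycle 5: CDB Add1=-15; issue ADD r2<-Add1 // r0:-15,r1:8,r2:Add1,r3:Add2
cycle 6: - // r0:-15,r1:8,r2:Add1,r3:Add2
cycle 7: CDB Add1=2 // r0:-15,r1:8,r2:2,r3:Add2
cycle 8: CDB Add2=-21 // r0:-15,r1:8,r2:2,r3:-21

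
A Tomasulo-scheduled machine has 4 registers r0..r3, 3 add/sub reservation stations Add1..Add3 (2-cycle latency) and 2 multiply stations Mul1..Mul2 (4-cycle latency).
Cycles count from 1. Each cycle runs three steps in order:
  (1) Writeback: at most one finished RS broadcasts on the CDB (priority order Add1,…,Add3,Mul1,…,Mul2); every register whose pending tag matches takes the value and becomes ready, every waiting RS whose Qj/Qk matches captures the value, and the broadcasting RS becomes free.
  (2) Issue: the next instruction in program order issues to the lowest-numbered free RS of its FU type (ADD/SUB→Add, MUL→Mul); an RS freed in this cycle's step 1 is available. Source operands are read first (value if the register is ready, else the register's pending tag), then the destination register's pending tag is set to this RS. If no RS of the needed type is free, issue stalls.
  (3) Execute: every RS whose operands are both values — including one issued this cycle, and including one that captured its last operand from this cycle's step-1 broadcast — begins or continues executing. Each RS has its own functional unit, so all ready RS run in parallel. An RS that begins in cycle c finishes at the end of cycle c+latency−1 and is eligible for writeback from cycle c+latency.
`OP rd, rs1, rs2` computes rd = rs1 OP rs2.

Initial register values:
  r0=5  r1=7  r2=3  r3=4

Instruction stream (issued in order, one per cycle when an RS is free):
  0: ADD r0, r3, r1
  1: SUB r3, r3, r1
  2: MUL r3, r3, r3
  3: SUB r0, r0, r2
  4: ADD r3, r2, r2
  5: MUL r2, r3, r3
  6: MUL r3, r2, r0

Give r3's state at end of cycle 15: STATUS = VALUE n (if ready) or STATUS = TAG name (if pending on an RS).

cycle 1: issue ADD r0<-Add1 // r0:Add1,r1:7,r2:3,r3:4
cycle 2: issue SUB r3<-Add2 // r0:Add1,r1:7,r2:3,r3:Add2
cycle 3: CDB Add1=11; issue MUL r3<-Mul1 // r0:11,r1:7,r2:3,r3:Mul1
cycle 4: CDB Add2=-3; issue SUB r0<-Add1 // r0:Add1,r1:7,r2:3,r3:Mul1
cycle 5: issue ADD r3<-Add2 // r0:Add1,r1:7,r2:3,r3:Add2
cycle 6: CDB Add1=8; issue MUL r2<-Mul2 // r0:8,r1:7,r2:Mul2,r3:Add2
cycle 7: CDB Add2=6; stall // r0:8,r1:7,r2:Mul2,r3:6
cycle 8: CDB Mul1=9; issue MUL r3<-Mul1 // r0:8,r1:7,r2:Mul2,r3:Mul1
cycle 9: - // r0:8,r1:7,r2:Mul2,r3:Mul1
cycle 10: - // r0:8,r1:7,r2:Mul2,r3:Mul1
cycle 11: CDB Mul2=36 // r0:8,r1:7,r2:36,r3:Mul1
cycle 12: - // r0:8,r1:7,r2:36,r3:Mul1
cycle 13: - // r0:8,r1:7,r2:36,r3:Mul1
cycle 14: - // r0:8,r1:7,r2:36,r3:Mul1
cycle 15: CDB Mul1=288 // r0:8,r1:7,r2:36,r3:288

STATUS = VALUE 288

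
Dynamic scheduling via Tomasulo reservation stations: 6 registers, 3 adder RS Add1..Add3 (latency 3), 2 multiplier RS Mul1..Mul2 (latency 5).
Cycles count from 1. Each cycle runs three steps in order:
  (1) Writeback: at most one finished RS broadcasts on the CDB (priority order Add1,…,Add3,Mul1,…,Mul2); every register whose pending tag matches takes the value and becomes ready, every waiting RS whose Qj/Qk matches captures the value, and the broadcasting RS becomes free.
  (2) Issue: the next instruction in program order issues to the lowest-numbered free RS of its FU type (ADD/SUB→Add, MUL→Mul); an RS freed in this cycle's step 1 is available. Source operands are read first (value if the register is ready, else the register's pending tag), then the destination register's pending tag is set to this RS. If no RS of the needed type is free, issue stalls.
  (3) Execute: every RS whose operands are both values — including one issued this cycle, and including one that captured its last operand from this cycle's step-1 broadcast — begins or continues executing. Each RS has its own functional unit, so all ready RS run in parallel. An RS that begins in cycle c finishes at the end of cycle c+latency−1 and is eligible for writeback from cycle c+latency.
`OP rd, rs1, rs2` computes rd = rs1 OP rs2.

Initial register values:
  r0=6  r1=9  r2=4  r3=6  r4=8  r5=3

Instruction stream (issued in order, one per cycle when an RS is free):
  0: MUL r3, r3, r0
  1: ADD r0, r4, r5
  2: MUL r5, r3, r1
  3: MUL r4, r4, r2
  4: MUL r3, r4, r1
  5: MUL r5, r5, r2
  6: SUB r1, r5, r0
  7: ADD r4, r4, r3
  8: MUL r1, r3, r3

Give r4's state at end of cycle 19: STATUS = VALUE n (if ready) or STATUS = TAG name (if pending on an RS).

c1: issue MUL r3<-Mul1 | r0:6,r1:9,r2:4,r3:Mul1,r4:8,r5:3
c2: issue ADD r0<-Add1 | r0:Add1,r1:9,r2:4,r3:Mul1,r4:8,r5:3
c3: issue MUL r5<-Mul2 | r0:Add1,r1:9,r2:4,r3:Mul1,r4:8,r5:Mul2
c4: stall | r0:Add1,r1:9,r2:4,r3:Mul1,r4:8,r5:Mul2
c5: CDB Add1=11; stall | r0:11,r1:9,r2:4,r3:Mul1,r4:8,r5:Mul2
c6: CDB Mul1=36; issue MUL r4<-Mul1 | r0:11,r1:9,r2:4,r3:36,r4:Mul1,r5:Mul2
c7: stall | r0:11,r1:9,r2:4,r3:36,r4:Mul1,r5:Mul2
c8: stall | r0:11,r1:9,r2:4,r3:36,r4:Mul1,r5:Mul2
c9: stall | r0:11,r1:9,r2:4,r3:36,r4:Mul1,r5:Mul2
c10: stall | r0:11,r1:9,r2:4,r3:36,r4:Mul1,r5:Mul2
c11: CDB Mul1=32; issue MUL r3<-Mul1 | r0:11,r1:9,r2:4,r3:Mul1,r4:32,r5:Mul2
c12: CDB Mul2=324; issue MUL r5<-Mul2 | r0:11,r1:9,r2:4,r3:Mul1,r4:32,r5:Mul2
c13: issue SUB r1<-Add1 | r0:11,r1:Add1,r2:4,r3:Mul1,r4:32,r5:Mul2
c14: issue ADD r4<-Add2 | r0:11,r1:Add1,r2:4,r3:Mul1,r4:Add2,r5:Mul2
c15: stall | r0:11,r1:Add1,r2:4,r3:Mul1,r4:Add2,r5:Mul2
c16: CDB Mul1=288; issue MUL r1<-Mul1 | r0:11,r1:Mul1,r2:4,r3:288,r4:Add2,r5:Mul2
c17: CDB Mul2=1296 | r0:11,r1:Mul1,r2:4,r3:288,r4:Add2,r5:1296
c18: - | r0:11,r1:Mul1,r2:4,r3:288,r4:Add2,r5:1296
c19: CDB Add2=320 | r0:11,r1:Mul1,r2:4,r3:288,r4:320,r5:1296

STATUS = VALUE 320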